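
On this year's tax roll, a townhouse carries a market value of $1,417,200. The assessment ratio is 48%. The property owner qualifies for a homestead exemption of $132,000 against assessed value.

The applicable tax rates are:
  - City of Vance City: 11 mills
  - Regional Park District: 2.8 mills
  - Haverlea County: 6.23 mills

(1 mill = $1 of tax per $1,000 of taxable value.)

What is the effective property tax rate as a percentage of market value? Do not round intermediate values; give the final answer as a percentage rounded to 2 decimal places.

0.77%

Assessed value = $1,417,200 × 0.48 = $680,256
Taxable value = $680,256 − $132,000 = $548,256
City of Vance City: $548,256 × 0.011 = $6,030.816
Regional Park District: $548,256 × 0.0028 = $1,535.1168
Haverlea County: $548,256 × 0.00623 = $3,415.63488
Total tax = $10,981.56768
Effective rate = $10,981.56768 ÷ $1,417,200 = 0.77% of market value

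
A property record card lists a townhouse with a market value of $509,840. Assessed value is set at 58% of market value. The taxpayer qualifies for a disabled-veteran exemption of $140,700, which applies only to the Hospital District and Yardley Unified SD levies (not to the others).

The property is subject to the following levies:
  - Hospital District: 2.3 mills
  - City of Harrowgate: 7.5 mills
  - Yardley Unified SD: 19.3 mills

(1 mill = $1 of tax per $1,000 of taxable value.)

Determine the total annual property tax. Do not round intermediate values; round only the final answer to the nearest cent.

Assessed value = $509,840 × 0.58 = $295,707.2
Hospital District: ($295,707.2 − $140,700) × 0.0023 = $155,007.2 × 0.0023 = $356.51656
City of Harrowgate: $295,707.2 × 0.0075 = $2,217.804
Yardley Unified SD: ($295,707.2 − $140,700) × 0.0193 = $155,007.2 × 0.0193 = $2,991.63896
Total = $5,565.95952

$5,565.96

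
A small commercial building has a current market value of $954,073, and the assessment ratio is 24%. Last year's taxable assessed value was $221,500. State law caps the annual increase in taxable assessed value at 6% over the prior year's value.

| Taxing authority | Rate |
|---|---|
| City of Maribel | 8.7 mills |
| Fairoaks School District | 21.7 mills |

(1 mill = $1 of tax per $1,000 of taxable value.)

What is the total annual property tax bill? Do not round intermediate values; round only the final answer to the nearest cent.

Uncapped assessed value = $954,073 × 0.24 = $228,977.52
Cap limit = $221,500 × 1.06 = $234,790
Taxable assessed value = min($228,977.52, $234,790) = $228,977.52 (cap does not bind)
City of Maribel: $228,977.52 × 0.0087 = $1,992.104424
Fairoaks School District: $228,977.52 × 0.0217 = $4,968.812184
Total = $6,960.916608

$6,960.92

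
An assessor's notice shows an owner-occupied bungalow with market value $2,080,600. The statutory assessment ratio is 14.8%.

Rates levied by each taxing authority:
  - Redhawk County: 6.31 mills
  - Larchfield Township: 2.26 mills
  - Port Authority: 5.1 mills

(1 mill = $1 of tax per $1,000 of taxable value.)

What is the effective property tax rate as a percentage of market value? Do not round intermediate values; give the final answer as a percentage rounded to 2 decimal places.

Assessed value = $2,080,600 × 0.148 = $307,928.8
Redhawk County: $307,928.8 × 0.00631 = $1,943.030728
Larchfield Township: $307,928.8 × 0.00226 = $695.919088
Port Authority: $307,928.8 × 0.0051 = $1,570.43688
Total tax = $4,209.386696
Effective rate = $4,209.386696 ÷ $2,080,600 = 0.20% of market value

0.20%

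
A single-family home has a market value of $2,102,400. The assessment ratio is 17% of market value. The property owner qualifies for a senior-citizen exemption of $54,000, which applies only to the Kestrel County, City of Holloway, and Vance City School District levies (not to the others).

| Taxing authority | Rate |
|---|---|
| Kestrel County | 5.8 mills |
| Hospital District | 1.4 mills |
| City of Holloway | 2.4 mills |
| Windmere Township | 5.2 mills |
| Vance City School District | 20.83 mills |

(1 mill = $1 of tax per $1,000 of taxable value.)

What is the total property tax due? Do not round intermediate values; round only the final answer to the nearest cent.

$11,166.83

Assessed value = $2,102,400 × 0.17 = $357,408
Kestrel County: ($357,408 − $54,000) × 0.0058 = $303,408 × 0.0058 = $1,759.7664
Hospital District: $357,408 × 0.0014 = $500.3712
City of Holloway: ($357,408 − $54,000) × 0.0024 = $303,408 × 0.0024 = $728.1792
Windmere Township: $357,408 × 0.0052 = $1,858.5216
Vance City School District: ($357,408 − $54,000) × 0.02083 = $303,408 × 0.02083 = $6,319.98864
Total = $11,166.82704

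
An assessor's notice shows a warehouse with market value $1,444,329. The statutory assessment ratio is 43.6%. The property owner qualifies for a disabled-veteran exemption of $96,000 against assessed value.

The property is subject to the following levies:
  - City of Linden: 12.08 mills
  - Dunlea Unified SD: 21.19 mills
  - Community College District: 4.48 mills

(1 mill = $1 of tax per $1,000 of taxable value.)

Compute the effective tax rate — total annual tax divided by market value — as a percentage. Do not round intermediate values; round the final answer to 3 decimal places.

1.395%

Assessed value = $1,444,329 × 0.436 = $629,727.444
Taxable value = $629,727.444 − $96,000 = $533,727.444
City of Linden: $533,727.444 × 0.01208 = $6,447.42752352
Dunlea Unified SD: $533,727.444 × 0.02119 = $11,309.68453836
Community College District: $533,727.444 × 0.00448 = $2,391.09894912
Total tax = $20,148.211011
Effective rate = $20,148.211011 ÷ $1,444,329 = 1.395% of market value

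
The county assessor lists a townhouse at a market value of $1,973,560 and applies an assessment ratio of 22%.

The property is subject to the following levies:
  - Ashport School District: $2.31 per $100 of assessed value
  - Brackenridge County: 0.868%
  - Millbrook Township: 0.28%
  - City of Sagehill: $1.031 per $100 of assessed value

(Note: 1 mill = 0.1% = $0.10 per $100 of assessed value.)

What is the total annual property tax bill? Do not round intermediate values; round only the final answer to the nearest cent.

$19,490.48

Assessed value = $1,973,560 × 0.22 = $434,183.2
Ashport School District: $434,183.2 × 0.0231 = $10,029.63192
Brackenridge County: $434,183.2 × 0.00868 = $3,768.710176
Millbrook Township: $434,183.2 × 0.0028 = $1,215.71296
City of Sagehill: $434,183.2 × 0.01031 = $4,476.428792
Total = $19,490.483848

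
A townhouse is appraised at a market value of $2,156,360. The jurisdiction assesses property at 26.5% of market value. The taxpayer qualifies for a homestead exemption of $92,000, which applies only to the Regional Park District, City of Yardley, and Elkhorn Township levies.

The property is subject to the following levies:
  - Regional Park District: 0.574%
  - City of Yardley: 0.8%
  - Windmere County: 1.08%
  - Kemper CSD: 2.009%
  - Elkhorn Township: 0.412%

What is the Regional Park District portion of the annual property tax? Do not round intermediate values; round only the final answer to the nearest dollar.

$2,752

Assessed value = $2,156,360 × 0.265 = $571,435.4
Regional Park District taxable value = $571,435.4 − $92,000 = $479,435.4
Regional Park District levy = $479,435.4 × 0.00574 = $2,751.959196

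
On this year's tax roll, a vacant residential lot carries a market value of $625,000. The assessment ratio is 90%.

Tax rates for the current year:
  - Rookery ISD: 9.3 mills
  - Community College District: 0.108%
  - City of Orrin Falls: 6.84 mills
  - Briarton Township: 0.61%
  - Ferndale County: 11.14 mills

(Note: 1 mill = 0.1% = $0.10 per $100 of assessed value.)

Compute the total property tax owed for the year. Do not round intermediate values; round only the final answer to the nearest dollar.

Assessed value = $625,000 × 0.9 = $562,500
Rookery ISD: $562,500 × 0.0093 = $5,231.25
Community College District: $562,500 × 0.00108 = $607.5
City of Orrin Falls: $562,500 × 0.00684 = $3,847.5
Briarton Township: $562,500 × 0.0061 = $3,431.25
Ferndale County: $562,500 × 0.01114 = $6,266.25
Total = $19,383.75

$19,384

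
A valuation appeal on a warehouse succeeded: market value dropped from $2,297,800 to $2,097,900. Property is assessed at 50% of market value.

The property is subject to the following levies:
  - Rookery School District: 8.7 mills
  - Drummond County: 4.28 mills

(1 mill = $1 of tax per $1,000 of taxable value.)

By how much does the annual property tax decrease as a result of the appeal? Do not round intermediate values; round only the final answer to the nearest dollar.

Old assessed value = $2,297,800 × 0.5 = $1,148,900
New assessed value = $2,097,900 × 0.5 = $1,048,950
Combined rate = 0.0087 + 0.00428 = 0.01298
Old tax = $1,148,900 × 0.01298 = $14,912.722
New tax = $1,048,950 × 0.01298 = $13,615.371
Reduction = $14,912.722 − $13,615.371 = $1,297.351

$1,297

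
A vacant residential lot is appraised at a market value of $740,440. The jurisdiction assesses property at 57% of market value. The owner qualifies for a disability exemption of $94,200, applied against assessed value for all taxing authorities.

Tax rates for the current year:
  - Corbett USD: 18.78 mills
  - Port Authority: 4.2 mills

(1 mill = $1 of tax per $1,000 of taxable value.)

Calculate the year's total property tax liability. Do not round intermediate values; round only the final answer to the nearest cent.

Assessed value = $740,440 × 0.57 = $422,050.8
Taxable value = $422,050.8 − $94,200 = $327,850.8
Corbett USD: $327,850.8 × 0.01878 = $6,157.038024
Port Authority: $327,850.8 × 0.0042 = $1,376.97336
Total = $6,157.038024 + $1,376.97336 = $7,534.011384

$7,534.01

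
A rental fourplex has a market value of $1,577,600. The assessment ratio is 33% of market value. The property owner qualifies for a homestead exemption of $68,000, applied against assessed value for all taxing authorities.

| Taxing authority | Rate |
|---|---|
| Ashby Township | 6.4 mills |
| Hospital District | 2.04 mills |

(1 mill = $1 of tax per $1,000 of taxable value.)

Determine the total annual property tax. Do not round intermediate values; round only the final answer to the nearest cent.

$3,820.01

Assessed value = $1,577,600 × 0.33 = $520,608
Taxable value = $520,608 − $68,000 = $452,608
Ashby Township: $452,608 × 0.0064 = $2,896.6912
Hospital District: $452,608 × 0.00204 = $923.32032
Total = $2,896.6912 + $923.32032 = $3,820.01152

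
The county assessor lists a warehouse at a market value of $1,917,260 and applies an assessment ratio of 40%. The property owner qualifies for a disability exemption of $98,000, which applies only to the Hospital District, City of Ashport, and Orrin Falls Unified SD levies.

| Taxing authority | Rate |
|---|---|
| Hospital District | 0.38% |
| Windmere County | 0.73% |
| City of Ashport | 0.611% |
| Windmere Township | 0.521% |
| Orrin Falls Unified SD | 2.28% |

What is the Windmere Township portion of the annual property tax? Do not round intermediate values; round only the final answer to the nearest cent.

Assessed value = $1,917,260 × 0.4 = $766,904
Windmere Township taxable value = $766,904 (exemption does not apply)
Windmere Township levy = $766,904 × 0.00521 = $3,995.56984

$3,995.57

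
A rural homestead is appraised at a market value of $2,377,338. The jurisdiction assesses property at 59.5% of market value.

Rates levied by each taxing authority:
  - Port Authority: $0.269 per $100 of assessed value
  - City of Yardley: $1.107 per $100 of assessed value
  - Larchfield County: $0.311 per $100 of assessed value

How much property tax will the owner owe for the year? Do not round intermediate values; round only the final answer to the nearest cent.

Assessed value = $2,377,338 × 0.595 = $1,414,516.11
Port Authority: $1,414,516.11 × 0.00269 = $3,805.0483359
City of Yardley: $1,414,516.11 × 0.01107 = $15,658.6933377
Larchfield County: $1,414,516.11 × 0.00311 = $4,399.1451021
Total = $3,805.0483359 + $15,658.6933377 + $4,399.1451021 = $23,862.8867757

$23,862.89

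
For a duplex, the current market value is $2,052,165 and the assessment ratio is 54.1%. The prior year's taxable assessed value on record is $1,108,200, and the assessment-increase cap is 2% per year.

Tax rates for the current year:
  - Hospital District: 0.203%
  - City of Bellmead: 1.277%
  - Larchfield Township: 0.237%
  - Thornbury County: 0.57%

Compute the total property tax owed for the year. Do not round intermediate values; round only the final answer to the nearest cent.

Uncapped assessed value = $2,052,165 × 0.541 = $1,110,221.265
Cap limit = $1,108,200 × 1.02 = $1,130,364
Taxable assessed value = min($1,110,221.265, $1,130,364) = $1,110,221.265 (cap does not bind)
Hospital District: $1,110,221.265 × 0.00203 = $2,253.74916795
City of Bellmead: $1,110,221.265 × 0.01277 = $14,177.52555405
Larchfield Township: $1,110,221.265 × 0.00237 = $2,631.22439805
Thornbury County: $1,110,221.265 × 0.0057 = $6,328.2612105
Total = $25,390.76033055

$25,390.76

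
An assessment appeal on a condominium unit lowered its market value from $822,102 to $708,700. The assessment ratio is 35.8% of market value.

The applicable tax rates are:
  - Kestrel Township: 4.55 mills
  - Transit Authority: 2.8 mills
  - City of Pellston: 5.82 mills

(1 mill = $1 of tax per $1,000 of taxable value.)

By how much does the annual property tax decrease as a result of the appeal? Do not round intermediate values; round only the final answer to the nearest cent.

Old assessed value = $822,102 × 0.358 = $294,312.516
New assessed value = $708,700 × 0.358 = $253,714.6
Combined rate = 0.00455 + 0.0028 + 0.00582 = 0.01317
Old tax = $294,312.516 × 0.01317 = $3,876.09583572
New tax = $253,714.6 × 0.01317 = $3,341.421282
Reduction = $3,876.09583572 − $3,341.421282 = $534.67455372

$534.67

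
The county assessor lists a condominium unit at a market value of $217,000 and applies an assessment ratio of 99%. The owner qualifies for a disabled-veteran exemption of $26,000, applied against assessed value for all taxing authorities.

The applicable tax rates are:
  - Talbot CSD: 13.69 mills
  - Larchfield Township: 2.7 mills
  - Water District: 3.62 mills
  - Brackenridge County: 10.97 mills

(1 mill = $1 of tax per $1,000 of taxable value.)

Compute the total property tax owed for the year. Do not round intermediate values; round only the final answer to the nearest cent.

$5,849.95

Assessed value = $217,000 × 0.99 = $214,830
Taxable value = $214,830 − $26,000 = $188,830
Talbot CSD: $188,830 × 0.01369 = $2,585.0827
Larchfield Township: $188,830 × 0.0027 = $509.841
Water District: $188,830 × 0.00362 = $683.5646
Brackenridge County: $188,830 × 0.01097 = $2,071.4651
Total = $2,585.0827 + $509.841 + $683.5646 + $2,071.4651 = $5,849.9534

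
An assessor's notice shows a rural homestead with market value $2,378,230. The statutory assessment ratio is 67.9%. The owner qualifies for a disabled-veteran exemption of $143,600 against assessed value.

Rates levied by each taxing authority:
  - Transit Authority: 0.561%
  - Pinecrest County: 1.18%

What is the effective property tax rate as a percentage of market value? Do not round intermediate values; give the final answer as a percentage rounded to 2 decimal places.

Assessed value = $2,378,230 × 0.679 = $1,614,818.17
Taxable value = $1,614,818.17 − $143,600 = $1,471,218.17
Transit Authority: $1,471,218.17 × 0.00561 = $8,253.5339337
Pinecrest County: $1,471,218.17 × 0.0118 = $17,360.374406
Total tax = $25,613.9083397
Effective rate = $25,613.9083397 ÷ $2,378,230 = 1.08% of market value

1.08%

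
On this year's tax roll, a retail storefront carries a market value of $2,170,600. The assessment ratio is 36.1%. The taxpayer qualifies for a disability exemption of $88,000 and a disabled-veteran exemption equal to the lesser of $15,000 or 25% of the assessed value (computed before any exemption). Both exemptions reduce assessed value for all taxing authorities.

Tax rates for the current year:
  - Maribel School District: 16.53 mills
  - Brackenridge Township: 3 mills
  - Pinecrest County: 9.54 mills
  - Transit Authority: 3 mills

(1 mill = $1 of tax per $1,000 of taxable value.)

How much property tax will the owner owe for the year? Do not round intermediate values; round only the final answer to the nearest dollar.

$21,826

Assessed value = $2,170,600 × 0.361 = $783,586.6
Disabled-veteran exemption = min($15,000, 25% × $783,586.6) = min($15,000, $195,896.65) = $15,000 (dollar cap binds)
Taxable value = $783,586.6 − $88,000 − $15,000 = $680,586.6
Maribel School District: $680,586.6 × 0.01653 = $11,250.096498
Brackenridge Township: $680,586.6 × 0.003 = $2,041.7598
Pinecrest County: $680,586.6 × 0.00954 = $6,492.796164
Transit Authority: $680,586.6 × 0.003 = $2,041.7598
Total = $21,826.412262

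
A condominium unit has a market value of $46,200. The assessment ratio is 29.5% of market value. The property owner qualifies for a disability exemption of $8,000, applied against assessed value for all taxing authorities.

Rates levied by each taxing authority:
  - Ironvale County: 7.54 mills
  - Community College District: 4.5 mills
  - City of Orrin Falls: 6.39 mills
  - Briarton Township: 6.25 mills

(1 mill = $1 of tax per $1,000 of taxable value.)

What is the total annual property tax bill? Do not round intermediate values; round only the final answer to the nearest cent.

Assessed value = $46,200 × 0.295 = $13,629
Taxable value = $13,629 − $8,000 = $5,629
Ironvale County: $5,629 × 0.00754 = $42.44266
Community College District: $5,629 × 0.0045 = $25.3305
City of Orrin Falls: $5,629 × 0.00639 = $35.96931
Briarton Township: $5,629 × 0.00625 = $35.18125
Total = $42.44266 + $25.3305 + $35.96931 + $35.18125 = $138.92372

$138.92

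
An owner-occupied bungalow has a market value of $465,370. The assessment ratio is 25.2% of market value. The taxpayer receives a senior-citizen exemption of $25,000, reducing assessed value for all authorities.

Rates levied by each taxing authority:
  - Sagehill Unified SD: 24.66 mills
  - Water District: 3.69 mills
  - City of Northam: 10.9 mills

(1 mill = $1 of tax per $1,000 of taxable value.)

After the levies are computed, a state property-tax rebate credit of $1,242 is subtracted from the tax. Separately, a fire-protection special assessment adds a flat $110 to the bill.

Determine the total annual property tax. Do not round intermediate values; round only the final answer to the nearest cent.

Assessed value = $465,370 × 0.252 = $117,273.24
Taxable value = $117,273.24 − $25,000 = $92,273.24
Sagehill Unified SD: $92,273.24 × 0.02466 = $2,275.4580984
Water District: $92,273.24 × 0.00369 = $340.4882556
City of Northam: $92,273.24 × 0.0109 = $1,005.778316
Levies subtotal = $3,621.72467
After credit = $3,621.72467 − $1,242 = $2,379.72467
Total = $2,379.72467 + $110 = $2,489.72467

$2,489.72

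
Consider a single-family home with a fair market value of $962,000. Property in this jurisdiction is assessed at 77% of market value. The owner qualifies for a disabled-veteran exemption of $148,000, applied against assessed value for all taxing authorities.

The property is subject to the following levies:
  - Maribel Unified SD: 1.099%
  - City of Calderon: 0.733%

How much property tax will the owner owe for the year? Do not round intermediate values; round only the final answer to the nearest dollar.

$10,859

Assessed value = $962,000 × 0.77 = $740,740
Taxable value = $740,740 − $148,000 = $592,740
Maribel Unified SD: $592,740 × 0.01099 = $6,514.2126
City of Calderon: $592,740 × 0.00733 = $4,344.7842
Total = $6,514.2126 + $4,344.7842 = $10,858.9968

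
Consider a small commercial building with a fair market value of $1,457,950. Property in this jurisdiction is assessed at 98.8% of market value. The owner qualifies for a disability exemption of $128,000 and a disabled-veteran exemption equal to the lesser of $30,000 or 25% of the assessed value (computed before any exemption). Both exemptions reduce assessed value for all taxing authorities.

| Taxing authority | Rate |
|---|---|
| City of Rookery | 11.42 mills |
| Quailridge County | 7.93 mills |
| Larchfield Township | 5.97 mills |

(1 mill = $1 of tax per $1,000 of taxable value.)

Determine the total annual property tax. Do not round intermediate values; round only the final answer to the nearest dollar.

$32,472

Assessed value = $1,457,950 × 0.988 = $1,440,454.6
Disabled-veteran exemption = min($30,000, 25% × $1,440,454.6) = min($30,000, $360,113.65) = $30,000 (dollar cap binds)
Taxable value = $1,440,454.6 − $128,000 − $30,000 = $1,282,454.6
City of Rookery: $1,282,454.6 × 0.01142 = $14,645.631532
Quailridge County: $1,282,454.6 × 0.00793 = $10,169.864978
Larchfield Township: $1,282,454.6 × 0.00597 = $7,656.253962
Total = $32,471.750472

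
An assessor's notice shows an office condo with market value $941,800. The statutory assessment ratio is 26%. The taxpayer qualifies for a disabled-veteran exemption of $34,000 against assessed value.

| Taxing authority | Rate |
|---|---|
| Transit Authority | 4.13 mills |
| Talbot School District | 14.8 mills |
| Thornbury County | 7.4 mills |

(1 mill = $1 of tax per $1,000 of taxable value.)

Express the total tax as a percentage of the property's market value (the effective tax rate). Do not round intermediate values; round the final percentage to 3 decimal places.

Assessed value = $941,800 × 0.26 = $244,868
Taxable value = $244,868 − $34,000 = $210,868
Transit Authority: $210,868 × 0.00413 = $870.88484
Talbot School District: $210,868 × 0.0148 = $3,120.8464
Thornbury County: $210,868 × 0.0074 = $1,560.4232
Total tax = $5,552.15444
Effective rate = $5,552.15444 ÷ $941,800 = 0.590% of market value

0.590%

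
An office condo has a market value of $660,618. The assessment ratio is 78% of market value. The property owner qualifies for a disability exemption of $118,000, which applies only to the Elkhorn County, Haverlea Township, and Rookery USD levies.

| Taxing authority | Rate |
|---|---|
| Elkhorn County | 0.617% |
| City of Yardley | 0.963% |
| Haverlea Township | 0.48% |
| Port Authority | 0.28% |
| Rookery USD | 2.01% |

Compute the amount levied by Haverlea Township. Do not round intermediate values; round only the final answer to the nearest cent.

$1,906.95

Assessed value = $660,618 × 0.78 = $515,282.04
Haverlea Township taxable value = $515,282.04 − $118,000 = $397,282.04
Haverlea Township levy = $397,282.04 × 0.0048 = $1,906.953792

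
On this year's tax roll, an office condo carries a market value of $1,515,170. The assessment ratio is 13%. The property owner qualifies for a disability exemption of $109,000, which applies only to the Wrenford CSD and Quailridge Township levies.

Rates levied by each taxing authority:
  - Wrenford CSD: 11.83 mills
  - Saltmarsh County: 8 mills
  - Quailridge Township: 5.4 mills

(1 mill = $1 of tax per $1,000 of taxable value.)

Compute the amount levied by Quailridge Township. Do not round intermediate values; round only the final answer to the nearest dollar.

Assessed value = $1,515,170 × 0.13 = $196,972.1
Quailridge Township taxable value = $196,972.1 − $109,000 = $87,972.1
Quailridge Township levy = $87,972.1 × 0.0054 = $475.04934

$475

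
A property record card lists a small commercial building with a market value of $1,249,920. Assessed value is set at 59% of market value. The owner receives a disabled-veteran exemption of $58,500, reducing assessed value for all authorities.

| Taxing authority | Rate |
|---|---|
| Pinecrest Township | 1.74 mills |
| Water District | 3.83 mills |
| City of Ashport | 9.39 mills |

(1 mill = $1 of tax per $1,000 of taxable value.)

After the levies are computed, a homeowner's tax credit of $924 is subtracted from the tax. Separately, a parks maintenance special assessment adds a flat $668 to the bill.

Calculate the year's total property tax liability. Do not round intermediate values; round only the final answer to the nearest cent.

$9,901.13

Assessed value = $1,249,920 × 0.59 = $737,452.8
Taxable value = $737,452.8 − $58,500 = $678,952.8
Pinecrest Township: $678,952.8 × 0.00174 = $1,181.377872
Water District: $678,952.8 × 0.00383 = $2,600.389224
City of Ashport: $678,952.8 × 0.00939 = $6,375.366792
Levies subtotal = $10,157.133888
After credit = $10,157.133888 − $924 = $9,233.133888
Total = $9,233.133888 + $668 = $9,901.133888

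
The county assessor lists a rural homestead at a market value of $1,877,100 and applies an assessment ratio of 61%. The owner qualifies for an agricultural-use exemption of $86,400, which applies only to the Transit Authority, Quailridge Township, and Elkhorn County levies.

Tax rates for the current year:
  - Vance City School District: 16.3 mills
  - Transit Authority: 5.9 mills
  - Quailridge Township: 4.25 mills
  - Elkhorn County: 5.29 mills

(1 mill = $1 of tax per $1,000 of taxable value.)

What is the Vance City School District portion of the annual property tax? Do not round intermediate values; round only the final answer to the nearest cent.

$18,664.01

Assessed value = $1,877,100 × 0.61 = $1,145,031
Vance City School District taxable value = $1,145,031 (exemption does not apply)
Vance City School District levy = $1,145,031 × 0.0163 = $18,664.0053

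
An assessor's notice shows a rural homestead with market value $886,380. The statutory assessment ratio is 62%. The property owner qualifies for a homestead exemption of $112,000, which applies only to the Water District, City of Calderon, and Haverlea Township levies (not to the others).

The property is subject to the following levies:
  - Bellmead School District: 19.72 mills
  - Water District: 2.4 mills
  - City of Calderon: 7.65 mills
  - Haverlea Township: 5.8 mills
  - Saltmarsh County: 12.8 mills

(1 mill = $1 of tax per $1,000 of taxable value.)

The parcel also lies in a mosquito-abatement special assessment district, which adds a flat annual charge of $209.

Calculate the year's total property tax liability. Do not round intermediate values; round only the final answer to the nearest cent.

Assessed value = $886,380 × 0.62 = $549,555.6
Bellmead School District: $549,555.6 × 0.01972 = $10,837.236432
Water District: ($549,555.6 − $112,000) × 0.0024 = $437,555.6 × 0.0024 = $1,050.13344
City of Calderon: ($549,555.6 − $112,000) × 0.00765 = $437,555.6 × 0.00765 = $3,347.30034
Haverlea Township: ($549,555.6 − $112,000) × 0.0058 = $437,555.6 × 0.0058 = $2,537.82248
Saltmarsh County: $549,555.6 × 0.0128 = $7,034.31168
Levies subtotal = $24,806.804372
Total = $24,806.804372 + $209 = $25,015.804372

$25,015.80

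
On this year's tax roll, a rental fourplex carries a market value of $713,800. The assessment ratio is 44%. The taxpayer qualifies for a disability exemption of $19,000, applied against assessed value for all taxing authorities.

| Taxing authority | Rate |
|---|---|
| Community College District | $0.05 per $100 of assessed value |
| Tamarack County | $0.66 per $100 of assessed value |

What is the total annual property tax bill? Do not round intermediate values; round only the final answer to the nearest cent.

Assessed value = $713,800 × 0.44 = $314,072
Taxable value = $314,072 − $19,000 = $295,072
Community College District: $295,072 × 0.0005 = $147.536
Tamarack County: $295,072 × 0.0066 = $1,947.4752
Total = $147.536 + $1,947.4752 = $2,095.0112

$2,095.01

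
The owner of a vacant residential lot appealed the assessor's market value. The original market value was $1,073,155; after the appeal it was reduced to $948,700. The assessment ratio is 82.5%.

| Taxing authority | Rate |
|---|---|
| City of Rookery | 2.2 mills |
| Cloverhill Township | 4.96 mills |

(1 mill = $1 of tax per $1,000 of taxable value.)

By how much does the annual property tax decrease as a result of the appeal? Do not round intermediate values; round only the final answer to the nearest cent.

$735.16

Old assessed value = $1,073,155 × 0.825 = $885,352.875
New assessed value = $948,700 × 0.825 = $782,677.5
Combined rate = 0.0022 + 0.00496 = 0.00716
Old tax = $885,352.875 × 0.00716 = $6,339.126585
New tax = $782,677.5 × 0.00716 = $5,603.9709
Reduction = $6,339.126585 − $5,603.9709 = $735.155685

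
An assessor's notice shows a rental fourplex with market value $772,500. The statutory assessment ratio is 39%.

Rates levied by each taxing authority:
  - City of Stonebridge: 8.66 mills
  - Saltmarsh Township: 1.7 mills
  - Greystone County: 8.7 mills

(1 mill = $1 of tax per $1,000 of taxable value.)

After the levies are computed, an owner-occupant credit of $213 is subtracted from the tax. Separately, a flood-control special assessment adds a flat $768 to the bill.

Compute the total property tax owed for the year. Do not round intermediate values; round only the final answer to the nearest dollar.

$6,297

Assessed value = $772,500 × 0.39 = $301,275
City of Stonebridge: $301,275 × 0.00866 = $2,609.0415
Saltmarsh Township: $301,275 × 0.0017 = $512.1675
Greystone County: $301,275 × 0.0087 = $2,621.0925
Levies subtotal = $5,742.3015
After credit = $5,742.3015 − $213 = $5,529.3015
Total = $5,529.3015 + $768 = $6,297.3015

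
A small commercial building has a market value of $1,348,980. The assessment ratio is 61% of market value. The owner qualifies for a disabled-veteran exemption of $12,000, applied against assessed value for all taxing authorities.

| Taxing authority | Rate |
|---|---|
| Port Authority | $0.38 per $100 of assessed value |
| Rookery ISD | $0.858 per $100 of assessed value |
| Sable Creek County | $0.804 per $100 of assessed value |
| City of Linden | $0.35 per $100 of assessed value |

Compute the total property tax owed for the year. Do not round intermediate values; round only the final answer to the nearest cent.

$19,396.20

Assessed value = $1,348,980 × 0.61 = $822,877.8
Taxable value = $822,877.8 − $12,000 = $810,877.8
Port Authority: $810,877.8 × 0.0038 = $3,081.33564
Rookery ISD: $810,877.8 × 0.00858 = $6,957.331524
Sable Creek County: $810,877.8 × 0.00804 = $6,519.457512
City of Linden: $810,877.8 × 0.0035 = $2,838.0723
Total = $3,081.33564 + $6,957.331524 + $6,519.457512 + $2,838.0723 = $19,396.196976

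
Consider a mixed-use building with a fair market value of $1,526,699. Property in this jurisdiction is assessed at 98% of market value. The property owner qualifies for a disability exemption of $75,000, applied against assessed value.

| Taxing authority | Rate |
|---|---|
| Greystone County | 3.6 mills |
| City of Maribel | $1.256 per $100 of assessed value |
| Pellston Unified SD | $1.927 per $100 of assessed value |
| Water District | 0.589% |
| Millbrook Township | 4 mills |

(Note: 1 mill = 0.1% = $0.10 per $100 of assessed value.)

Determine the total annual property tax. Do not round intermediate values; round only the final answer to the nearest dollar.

Assessed value = $1,526,699 × 0.98 = $1,496,165.02
Taxable value = $1,496,165.02 − $75,000 = $1,421,165.02
Greystone County: $1,421,165.02 × 0.0036 = $5,116.194072
City of Maribel: $1,421,165.02 × 0.01256 = $17,849.8326512
Pellston Unified SD: $1,421,165.02 × 0.01927 = $27,385.8499354
Water District: $1,421,165.02 × 0.00589 = $8,370.6619678
Millbrook Township: $1,421,165.02 × 0.004 = $5,684.66008
Total = $64,407.1987064

$64,407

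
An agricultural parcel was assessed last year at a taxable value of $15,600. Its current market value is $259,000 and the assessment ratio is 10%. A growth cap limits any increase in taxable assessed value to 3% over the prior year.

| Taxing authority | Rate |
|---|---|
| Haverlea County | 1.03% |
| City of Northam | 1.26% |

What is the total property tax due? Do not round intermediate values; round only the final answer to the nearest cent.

$367.96

Uncapped assessed value = $259,000 × 0.1 = $25,900
Cap limit = $15,600 × 1.03 = $16,068
Taxable assessed value = min($25,900, $16,068) = $16,068 (cap binds)
Haverlea County: $16,068 × 0.0103 = $165.5004
City of Northam: $16,068 × 0.0126 = $202.4568
Total = $367.9572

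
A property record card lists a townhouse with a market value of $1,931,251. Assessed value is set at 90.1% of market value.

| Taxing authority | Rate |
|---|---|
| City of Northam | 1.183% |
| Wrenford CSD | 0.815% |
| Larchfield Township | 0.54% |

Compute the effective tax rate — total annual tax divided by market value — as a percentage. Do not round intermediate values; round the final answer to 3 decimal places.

2.287%

Assessed value = $1,931,251 × 0.901 = $1,740,057.151
City of Northam: $1,740,057.151 × 0.01183 = $20,584.87609633
Wrenford CSD: $1,740,057.151 × 0.00815 = $14,181.46578065
Larchfield Township: $1,740,057.151 × 0.0054 = $9,396.3086154
Total tax = $44,162.65049238
Effective rate = $44,162.65049238 ÷ $1,931,251 = 2.287% of market value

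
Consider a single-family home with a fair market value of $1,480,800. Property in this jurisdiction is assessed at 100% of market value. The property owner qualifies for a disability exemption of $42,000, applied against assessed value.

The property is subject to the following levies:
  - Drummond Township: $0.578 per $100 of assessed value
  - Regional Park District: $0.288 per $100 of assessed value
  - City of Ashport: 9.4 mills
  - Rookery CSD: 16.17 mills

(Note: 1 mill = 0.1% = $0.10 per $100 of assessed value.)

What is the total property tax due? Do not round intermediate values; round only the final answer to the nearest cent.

$49,250.12

Assessed value = $1,480,800 × 1 = $1,480,800
Taxable value = $1,480,800 − $42,000 = $1,438,800
Drummond Township: $1,438,800 × 0.00578 = $8,316.264
Regional Park District: $1,438,800 × 0.00288 = $4,143.744
City of Ashport: $1,438,800 × 0.0094 = $13,524.72
Rookery CSD: $1,438,800 × 0.01617 = $23,265.396
Total = $49,250.124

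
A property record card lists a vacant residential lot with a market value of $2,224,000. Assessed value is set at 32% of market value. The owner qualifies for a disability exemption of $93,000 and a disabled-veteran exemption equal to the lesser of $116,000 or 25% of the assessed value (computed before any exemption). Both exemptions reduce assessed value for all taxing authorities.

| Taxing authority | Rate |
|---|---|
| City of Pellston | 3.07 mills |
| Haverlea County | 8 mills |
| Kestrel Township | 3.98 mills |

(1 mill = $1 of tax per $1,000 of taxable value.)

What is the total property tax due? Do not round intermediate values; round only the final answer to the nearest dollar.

Assessed value = $2,224,000 × 0.32 = $711,680
Disabled-veteran exemption = min($116,000, 25% × $711,680) = min($116,000, $177,920) = $116,000 (dollar cap binds)
Taxable value = $711,680 − $93,000 − $116,000 = $502,680
City of Pellston: $502,680 × 0.00307 = $1,543.2276
Haverlea County: $502,680 × 0.008 = $4,021.44
Kestrel Township: $502,680 × 0.00398 = $2,000.6664
Total = $7,565.334

$7,565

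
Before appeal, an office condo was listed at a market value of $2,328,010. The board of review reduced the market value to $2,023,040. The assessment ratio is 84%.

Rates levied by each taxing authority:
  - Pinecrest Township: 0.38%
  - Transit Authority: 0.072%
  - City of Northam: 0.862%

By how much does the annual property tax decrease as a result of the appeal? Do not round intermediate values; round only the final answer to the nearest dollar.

$3,366

Old assessed value = $2,328,010 × 0.84 = $1,955,528.4
New assessed value = $2,023,040 × 0.84 = $1,699,353.6
Combined rate = 0.0038 + 0.00072 + 0.00862 = 0.01314
Old tax = $1,955,528.4 × 0.01314 = $25,695.643176
New tax = $1,699,353.6 × 0.01314 = $22,329.506304
Reduction = $25,695.643176 − $22,329.506304 = $3,366.136872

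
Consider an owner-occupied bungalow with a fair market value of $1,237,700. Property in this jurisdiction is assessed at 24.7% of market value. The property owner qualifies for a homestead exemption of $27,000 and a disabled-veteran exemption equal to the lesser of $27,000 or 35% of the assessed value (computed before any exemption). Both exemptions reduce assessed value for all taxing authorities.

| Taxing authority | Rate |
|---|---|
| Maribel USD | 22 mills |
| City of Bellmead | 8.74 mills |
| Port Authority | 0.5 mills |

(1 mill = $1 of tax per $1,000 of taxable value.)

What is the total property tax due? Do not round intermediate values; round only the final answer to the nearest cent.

Assessed value = $1,237,700 × 0.247 = $305,711.9
Disabled-veteran exemption = min($27,000, 35% × $305,711.9) = min($27,000, $106,999.165) = $27,000 (dollar cap binds)
Taxable value = $305,711.9 − $27,000 − $27,000 = $251,711.9
Maribel USD: $251,711.9 × 0.022 = $5,537.6618
City of Bellmead: $251,711.9 × 0.00874 = $2,199.962006
Port Authority: $251,711.9 × 0.0005 = $125.85595
Total = $7,863.479756

$7,863.48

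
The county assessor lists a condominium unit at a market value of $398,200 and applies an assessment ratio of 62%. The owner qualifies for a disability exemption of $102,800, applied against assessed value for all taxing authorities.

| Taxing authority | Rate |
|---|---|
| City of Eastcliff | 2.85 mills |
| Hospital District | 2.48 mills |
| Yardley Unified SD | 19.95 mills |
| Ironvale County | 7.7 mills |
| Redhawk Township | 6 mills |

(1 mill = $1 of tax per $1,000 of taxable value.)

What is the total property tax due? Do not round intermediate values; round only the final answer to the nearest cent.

Assessed value = $398,200 × 0.62 = $246,884
Taxable value = $246,884 − $102,800 = $144,084
City of Eastcliff: $144,084 × 0.00285 = $410.6394
Hospital District: $144,084 × 0.00248 = $357.32832
Yardley Unified SD: $144,084 × 0.01995 = $2,874.4758
Ironvale County: $144,084 × 0.0077 = $1,109.4468
Redhawk Township: $144,084 × 0.006 = $864.504
Total = $410.6394 + $357.32832 + $2,874.4758 + $1,109.4468 + $864.504 = $5,616.39432

$5,616.39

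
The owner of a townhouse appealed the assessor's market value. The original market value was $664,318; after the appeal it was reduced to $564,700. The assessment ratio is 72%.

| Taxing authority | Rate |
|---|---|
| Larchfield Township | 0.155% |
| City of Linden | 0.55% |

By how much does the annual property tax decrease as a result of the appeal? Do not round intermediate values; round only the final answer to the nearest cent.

Old assessed value = $664,318 × 0.72 = $478,308.96
New assessed value = $564,700 × 0.72 = $406,584
Combined rate = 0.00155 + 0.0055 = 0.00705
Old tax = $478,308.96 × 0.00705 = $3,372.078168
New tax = $406,584 × 0.00705 = $2,866.4172
Reduction = $3,372.078168 − $2,866.4172 = $505.660968

$505.66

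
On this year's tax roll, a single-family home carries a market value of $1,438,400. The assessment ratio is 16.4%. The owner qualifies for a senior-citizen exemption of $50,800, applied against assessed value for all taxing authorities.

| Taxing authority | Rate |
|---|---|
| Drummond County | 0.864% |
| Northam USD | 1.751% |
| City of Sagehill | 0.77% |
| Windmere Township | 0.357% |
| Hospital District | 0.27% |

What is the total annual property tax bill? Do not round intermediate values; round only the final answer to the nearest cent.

$7,426.12

Assessed value = $1,438,400 × 0.164 = $235,897.6
Taxable value = $235,897.6 − $50,800 = $185,097.6
Drummond County: $185,097.6 × 0.00864 = $1,599.243264
Northam USD: $185,097.6 × 0.01751 = $3,241.058976
City of Sagehill: $185,097.6 × 0.0077 = $1,425.25152
Windmere Township: $185,097.6 × 0.00357 = $660.798432
Hospital District: $185,097.6 × 0.0027 = $499.76352
Total = $1,599.243264 + $3,241.058976 + $1,425.25152 + $660.798432 + $499.76352 = $7,426.115712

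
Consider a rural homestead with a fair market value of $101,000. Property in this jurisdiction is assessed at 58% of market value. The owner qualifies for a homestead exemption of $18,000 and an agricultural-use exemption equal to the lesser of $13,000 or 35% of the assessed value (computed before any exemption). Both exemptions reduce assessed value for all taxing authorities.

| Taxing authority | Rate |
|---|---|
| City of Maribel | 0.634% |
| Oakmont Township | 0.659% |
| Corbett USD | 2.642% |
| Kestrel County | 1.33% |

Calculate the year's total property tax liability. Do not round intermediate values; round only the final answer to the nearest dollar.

Assessed value = $101,000 × 0.58 = $58,580
Agricultural-use exemption = min($13,000, 35% × $58,580) = min($13,000, $20,503) = $13,000 (dollar cap binds)
Taxable value = $58,580 − $18,000 − $13,000 = $27,580
City of Maribel: $27,580 × 0.00634 = $174.8572
Oakmont Township: $27,580 × 0.00659 = $181.7522
Corbett USD: $27,580 × 0.02642 = $728.6636
Kestrel County: $27,580 × 0.0133 = $366.814
Total = $1,452.087

$1,452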